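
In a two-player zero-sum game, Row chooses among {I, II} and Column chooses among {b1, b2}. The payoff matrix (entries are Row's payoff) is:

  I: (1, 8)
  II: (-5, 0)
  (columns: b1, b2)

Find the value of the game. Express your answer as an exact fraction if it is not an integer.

Row minima: I → 1, II → -5; maximin = 1.
Column maxima: b1 → 1, b2 → 8; minimax = 1.
Since maximin = minimax = 1, there is a saddle point and the value is 1.

1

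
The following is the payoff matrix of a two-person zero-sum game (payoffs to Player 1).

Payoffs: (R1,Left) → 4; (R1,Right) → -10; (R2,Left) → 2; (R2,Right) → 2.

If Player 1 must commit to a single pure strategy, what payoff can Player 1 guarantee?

2

Row minima: R1 → -10, R2 → 2.
The best of these is 2.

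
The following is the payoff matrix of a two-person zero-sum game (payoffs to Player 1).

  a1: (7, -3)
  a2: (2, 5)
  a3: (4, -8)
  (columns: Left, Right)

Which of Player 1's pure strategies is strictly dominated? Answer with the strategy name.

a3

a1 gives a strictly higher payoff than a3 against every column: 7 > 4, -3 > -8.
So a3 is strictly dominated and Player 1 never plays it.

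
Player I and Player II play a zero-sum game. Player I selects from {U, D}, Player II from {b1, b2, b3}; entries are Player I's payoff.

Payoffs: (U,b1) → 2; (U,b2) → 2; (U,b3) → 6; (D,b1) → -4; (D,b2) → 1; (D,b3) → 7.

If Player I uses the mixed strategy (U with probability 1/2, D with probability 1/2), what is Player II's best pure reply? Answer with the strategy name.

If Player II plays b1, Player I's expected payoff is (1/2)·2 + (1/2)·(-4) = -1.
If Player II plays b2, Player I's expected payoff is (1/2)·2 + (1/2)·1 = 3/2.
If Player II plays b3, Player I's expected payoff is (1/2)·6 + (1/2)·7 = 13/2.
Player II minimizes Player I's payoff; the smallest is -1, so the best response is b1.

b1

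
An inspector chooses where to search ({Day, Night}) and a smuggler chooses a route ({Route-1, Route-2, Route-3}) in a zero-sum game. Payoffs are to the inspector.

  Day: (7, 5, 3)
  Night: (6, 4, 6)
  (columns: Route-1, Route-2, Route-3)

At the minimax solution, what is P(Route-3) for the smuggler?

Row minima: Day → 3, Night → 4; maximin = 4.
Column maxima: Route-1 → 7, Route-2 → 5, Route-3 → 6; minimax = 5.
4 ≠ 5, so there is no saddle point; optimal play is mixed.
Route-1 is strictly dominated by Route-2 (it gives the inspector strictly more in every row), so the smuggler never plays it.
On the remaining 2×2 (Day, Night vs Route-2, Route-3):
Let the inspector play Day with probability p. Expected payoff against Route-2: 5p + 4(1−p) = p + 4; against Route-3: 3p + 6(1−p) = −3p + 6.
Setting these equal: p + 4 = −3p + 6 ⇒ 4p = 2 ⇒ p = 1/2, and the value is (1)·(1/2) + 4 = 9/2.
For the smuggler: with q = P(Route-2), equating Day's and Night's payoffs gives 2q + 3 = −2q + 6 ⇒ q = 3/4.

1/4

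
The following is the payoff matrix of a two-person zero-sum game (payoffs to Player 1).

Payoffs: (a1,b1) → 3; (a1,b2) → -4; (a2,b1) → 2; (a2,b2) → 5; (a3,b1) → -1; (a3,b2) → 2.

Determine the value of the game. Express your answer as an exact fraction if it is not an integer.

Row minima: a1 → -4, a2 → 2, a3 → -1; maximin = 2.
Column maxima: b1 → 3, b2 → 5; minimax = 3.
2 ≠ 3, so there is no saddle point; optimal play is mixed.
a3 is strictly dominated by a2, so Player 1 never plays it.
On the remaining 2×2 (a1, a2 vs b1, b2):
Let Player 1 play a1 with probability p. Expected payoff against b1: 3p + 2(1−p) = p + 2; against b2: (-4)p + 5(1−p) = −9p + 5.
Setting these equal: p + 2 = −9p + 5 ⇒ 10p = 3 ⇒ p = 3/10, and the value is (1)·(3/10) + 2 = 23/10.
For Player 2: with q = P(b1), equating a1's and a2's payoffs gives 7q − 4 = −3q + 5 ⇒ q = 9/10.

23/10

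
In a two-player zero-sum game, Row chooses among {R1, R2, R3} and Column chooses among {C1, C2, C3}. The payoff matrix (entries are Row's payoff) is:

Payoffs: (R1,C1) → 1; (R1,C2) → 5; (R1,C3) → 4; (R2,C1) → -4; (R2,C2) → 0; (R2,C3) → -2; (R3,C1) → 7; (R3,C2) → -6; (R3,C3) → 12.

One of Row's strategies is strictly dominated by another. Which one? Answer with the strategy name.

R2

R1 gives a strictly higher payoff than R2 against every column: 1 > -4, 5 > 0, 4 > -2.
So R2 is strictly dominated and Row never plays it.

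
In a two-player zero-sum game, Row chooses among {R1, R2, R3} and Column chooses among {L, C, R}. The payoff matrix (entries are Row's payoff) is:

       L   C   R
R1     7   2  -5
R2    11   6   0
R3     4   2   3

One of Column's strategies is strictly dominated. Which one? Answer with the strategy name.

C holds Row's payoff strictly below L in every row: 2 < 7, 6 < 11, 2 < 4.
So L is strictly dominated for Column.

L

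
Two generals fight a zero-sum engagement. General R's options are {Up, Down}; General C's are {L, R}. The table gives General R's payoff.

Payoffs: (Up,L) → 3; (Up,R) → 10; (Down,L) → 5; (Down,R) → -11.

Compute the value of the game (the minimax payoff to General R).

Row minima: Up → 3, Down → -11; maximin = 3.
Column maxima: L → 5, R → 10; minimax = 5.
3 ≠ 5, so there is no saddle point; optimal play is mixed.
Let General R play Up with probability p. Expected payoff against L: 3p + 5(1−p) = −2p + 5; against R: 10p + (-11)(1−p) = 21p − 11.
Setting these equal: −2p + 5 = 21p − 11 ⇒ −23p = -16 ⇒ p = 16/23, and the value is (-2)·(16/23) + 5 = 83/23.
For General C: with q = P(L), equating Up's and Down's payoffs gives −7q + 10 = 16q − 11 ⇒ q = 21/23.

83/23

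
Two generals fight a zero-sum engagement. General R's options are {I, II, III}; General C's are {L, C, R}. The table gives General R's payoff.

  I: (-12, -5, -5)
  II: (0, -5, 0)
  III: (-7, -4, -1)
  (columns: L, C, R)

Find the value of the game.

-35/8

Row minima: I → -12, II → -5, III → -7; maximin = -5.
Column maxima: L → 0, C → -4, R → 0; minimax = -4.
-5 ≠ -4, so there is no saddle point; optimal play is mixed.
I is strictly dominated by III, so General R never plays it.
With I eliminated, R is strictly dominated by C (it gives General R strictly more in every remaining row), so General C never plays it.
On the remaining 2×2 (II, III vs L, C):
Let General R play II with probability p. Expected payoff against L: 0p + (-7)(1−p) = 7p − 7; against C: (-5)p + (-4)(1−p) = −p − 4.
Setting these equal: 7p − 7 = −p − 4 ⇒ 8p = 3 ⇒ p = 3/8, and the value is (7)·(3/8) − 7 = -35/8.
For General C: with q = P(L), equating II's and III's payoffs gives 5q − 5 = −3q − 4 ⇒ q = 1/8.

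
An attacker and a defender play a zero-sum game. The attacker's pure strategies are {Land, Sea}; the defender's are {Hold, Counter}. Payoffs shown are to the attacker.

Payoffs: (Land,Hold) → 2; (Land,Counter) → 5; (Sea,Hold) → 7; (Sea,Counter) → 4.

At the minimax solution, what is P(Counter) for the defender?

Row minima: Land → 2, Sea → 4; maximin = 4.
Column maxima: Hold → 7, Counter → 5; minimax = 5.
4 ≠ 5, so there is no saddle point; optimal play is mixed.
Let the attacker play Land with probability p. Expected payoff against Hold: 2p + 7(1−p) = −5p + 7; against Counter: 5p + 4(1−p) = p + 4.
Setting these equal: −5p + 7 = p + 4 ⇒ −6p = -3 ⇒ p = 1/2, and the value is (-5)·(1/2) + 7 = 9/2.
For the defender: with q = P(Hold), equating Land's and Sea's payoffs gives −3q + 5 = 3q + 4 ⇒ q = 1/6.

5/6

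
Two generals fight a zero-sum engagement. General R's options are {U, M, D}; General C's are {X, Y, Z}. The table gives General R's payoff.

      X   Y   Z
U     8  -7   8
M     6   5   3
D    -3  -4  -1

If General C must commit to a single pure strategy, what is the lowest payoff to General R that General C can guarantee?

5

Column maxima: X → 8, Y → 5, Z → 8.
The smallest of these is 5.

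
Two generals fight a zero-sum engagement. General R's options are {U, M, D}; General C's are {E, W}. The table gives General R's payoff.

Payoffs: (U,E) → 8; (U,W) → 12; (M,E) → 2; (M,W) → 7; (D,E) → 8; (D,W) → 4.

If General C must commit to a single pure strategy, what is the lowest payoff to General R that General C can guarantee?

Column maxima: E → 8, W → 12.
The smallest of these is 8.

8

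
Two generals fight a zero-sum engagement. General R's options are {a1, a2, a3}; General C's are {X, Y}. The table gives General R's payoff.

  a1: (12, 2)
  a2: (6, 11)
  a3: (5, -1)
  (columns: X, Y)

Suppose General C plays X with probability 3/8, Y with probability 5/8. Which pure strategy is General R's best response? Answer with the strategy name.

Expected payoff of a1: (3/8)·12 + (5/8)·2 = 23/4.
Expected payoff of a2: (3/8)·6 + (5/8)·11 = 73/8.
Expected payoff of a3: (3/8)·5 + (5/8)·(-1) = 5/4.
The largest is 73/8, so General R's best response is a2.

a2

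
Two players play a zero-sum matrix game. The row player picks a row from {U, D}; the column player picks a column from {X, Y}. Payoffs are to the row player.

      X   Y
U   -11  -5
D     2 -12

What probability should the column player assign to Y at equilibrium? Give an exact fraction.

Row minima: U → -11, D → -12; maximin = -11.
Column maxima: X → 2, Y → -5; minimax = -5.
-11 ≠ -5, so there is no saddle point; optimal play is mixed.
Let the row player play U with probability p. Expected payoff against X: (-11)p + 2(1−p) = −13p + 2; against Y: (-5)p + (-12)(1−p) = 7p − 12.
Setting these equal: −13p + 2 = 7p − 12 ⇒ −20p = -14 ⇒ p = 7/10, and the value is (-13)·(7/10) + 2 = -71/10.
For the column player: with q = P(X), equating U's and D's payoffs gives −6q − 5 = 14q − 12 ⇒ q = 7/20.

13/20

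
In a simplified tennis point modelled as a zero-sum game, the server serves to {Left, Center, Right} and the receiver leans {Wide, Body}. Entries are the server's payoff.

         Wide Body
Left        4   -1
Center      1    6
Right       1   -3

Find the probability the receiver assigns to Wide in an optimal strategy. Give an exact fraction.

7/10

Row minima: Left → -1, Center → 1, Right → -3; maximin = 1.
Column maxima: Wide → 4, Body → 6; minimax = 4.
1 ≠ 4, so there is no saddle point; optimal play is mixed.
Right is strictly dominated by Left, so the server never plays it.
On the remaining 2×2 (Left, Center vs Wide, Body):
Let the server play Left with probability p. Expected payoff against Wide: 4p + 1(1−p) = 3p + 1; against Body: (-1)p + 6(1−p) = −7p + 6.
Setting these equal: 3p + 1 = −7p + 6 ⇒ 10p = 5 ⇒ p = 1/2, and the value is (3)·(1/2) + 1 = 5/2.
For the receiver: with q = P(Wide), equating Left's and Center's payoffs gives 5q − 1 = −5q + 6 ⇒ q = 7/10.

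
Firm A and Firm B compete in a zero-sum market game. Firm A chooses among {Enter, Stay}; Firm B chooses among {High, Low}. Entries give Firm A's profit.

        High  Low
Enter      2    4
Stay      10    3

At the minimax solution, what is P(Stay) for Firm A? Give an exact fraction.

2/9

Row minima: Enter → 2, Stay → 3; maximin = 3.
Column maxima: High → 10, Low → 4; minimax = 4.
3 ≠ 4, so there is no saddle point; optimal play is mixed.
Let Firm A play Enter with probability p. Expected payoff against High: 2p + 10(1−p) = −8p + 10; against Low: 4p + 3(1−p) = p + 3.
Setting these equal: −8p + 10 = p + 3 ⇒ −9p = -7 ⇒ p = 7/9, and the value is (-8)·(7/9) + 10 = 34/9.
For Firm B: with q = P(High), equating Enter's and Stay's payoffs gives −2q + 4 = 7q + 3 ⇒ q = 1/9.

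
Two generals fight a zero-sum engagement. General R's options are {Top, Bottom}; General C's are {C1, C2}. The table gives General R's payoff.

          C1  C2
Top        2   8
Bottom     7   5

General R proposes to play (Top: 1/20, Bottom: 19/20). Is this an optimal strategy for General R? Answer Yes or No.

No

Against C1 this mix gives (1/20)·2 + (19/20)·7 = 27/4.
Against C2 this mix gives (1/20)·8 + (19/20)·5 = 103/20.
General C will play C2, holding General R to 103/20. Shifting weight toward the row that does better against C2 would raise this floor (the equalizing mix achieves 23/4 against both C2 and C1), so the proposed strategy is not optimal.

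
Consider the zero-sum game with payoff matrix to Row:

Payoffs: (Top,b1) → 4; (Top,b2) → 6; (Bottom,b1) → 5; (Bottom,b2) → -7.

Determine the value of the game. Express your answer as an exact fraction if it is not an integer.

Row minima: Top → 4, Bottom → -7; maximin = 4.
Column maxima: b1 → 5, b2 → 6; minimax = 5.
4 ≠ 5, so there is no saddle point; optimal play is mixed.
Let Row play Top with probability p. Expected payoff against b1: 4p + 5(1−p) = −p + 5; against b2: 6p + (-7)(1−p) = 13p − 7.
Setting these equal: −p + 5 = 13p − 7 ⇒ −14p = -12 ⇒ p = 6/7, and the value is (-1)·(6/7) + 5 = 29/7.
For Column: with q = P(b1), equating Top's and Bottom's payoffs gives −2q + 6 = 12q − 7 ⇒ q = 13/14.

29/7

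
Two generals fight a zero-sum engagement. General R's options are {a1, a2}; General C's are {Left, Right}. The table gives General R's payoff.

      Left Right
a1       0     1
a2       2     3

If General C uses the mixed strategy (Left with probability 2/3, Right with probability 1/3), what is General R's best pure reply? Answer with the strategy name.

Expected payoff of a1: (2/3)·0 + (1/3)·1 = 1/3.
Expected payoff of a2: (2/3)·2 + (1/3)·3 = 7/3.
The largest is 7/3, so General R's best response is a2.

a2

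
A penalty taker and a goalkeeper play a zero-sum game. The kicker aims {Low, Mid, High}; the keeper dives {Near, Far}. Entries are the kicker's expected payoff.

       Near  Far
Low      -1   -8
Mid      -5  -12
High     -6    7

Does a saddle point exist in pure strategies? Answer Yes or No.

Row minima: Low → -8, Mid → -12, High → -6; maximin = -6.
Column maxima: Near → -1, Far → 7; minimax = -1.
-6 ≠ -1, so no pure-strategy equilibrium exists.

No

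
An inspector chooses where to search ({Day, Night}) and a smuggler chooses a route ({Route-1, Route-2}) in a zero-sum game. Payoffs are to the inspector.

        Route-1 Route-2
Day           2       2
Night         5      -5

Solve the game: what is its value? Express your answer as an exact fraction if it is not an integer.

2

Row minima: Day → 2, Night → -5; maximin = 2.
Column maxima: Route-1 → 5, Route-2 → 2; minimax = 2.
Since maximin = minimax = 2, there is a saddle point and the value is 2.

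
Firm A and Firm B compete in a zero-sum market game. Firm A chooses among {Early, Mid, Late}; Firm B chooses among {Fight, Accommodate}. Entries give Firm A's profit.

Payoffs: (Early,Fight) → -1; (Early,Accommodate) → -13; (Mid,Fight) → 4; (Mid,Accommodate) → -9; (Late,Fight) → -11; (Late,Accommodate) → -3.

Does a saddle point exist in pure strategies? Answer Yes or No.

Row minima: Early → -13, Mid → -9, Late → -11; maximin = -9.
Column maxima: Fight → 4, Accommodate → -3; minimax = -3.
-9 ≠ -3, so no pure-strategy equilibrium exists.

No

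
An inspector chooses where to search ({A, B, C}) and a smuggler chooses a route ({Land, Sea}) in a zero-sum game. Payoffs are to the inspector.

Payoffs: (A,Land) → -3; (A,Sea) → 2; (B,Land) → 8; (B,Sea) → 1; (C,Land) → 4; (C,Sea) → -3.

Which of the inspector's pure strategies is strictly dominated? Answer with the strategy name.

B gives a strictly higher payoff than C against every column: 8 > 4, 1 > -3.
So C is strictly dominated and the inspector never plays it.

C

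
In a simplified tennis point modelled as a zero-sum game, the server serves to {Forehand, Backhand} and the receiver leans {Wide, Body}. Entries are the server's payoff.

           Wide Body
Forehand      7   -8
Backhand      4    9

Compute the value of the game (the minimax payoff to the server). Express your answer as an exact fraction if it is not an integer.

Row minima: Forehand → -8, Backhand → 4; maximin = 4.
Column maxima: Wide → 7, Body → 9; minimax = 7.
4 ≠ 7, so there is no saddle point; optimal play is mixed.
Let the server play Forehand with probability p. Expected payoff against Wide: 7p + 4(1−p) = 3p + 4; against Body: (-8)p + 9(1−p) = −17p + 9.
Setting these equal: 3p + 4 = −17p + 9 ⇒ 20p = 5 ⇒ p = 1/4, and the value is (3)·(1/4) + 4 = 19/4.
For the receiver: with q = P(Wide), equating Forehand's and Backhand's payoffs gives 15q − 8 = −5q + 9 ⇒ q = 17/20.

19/4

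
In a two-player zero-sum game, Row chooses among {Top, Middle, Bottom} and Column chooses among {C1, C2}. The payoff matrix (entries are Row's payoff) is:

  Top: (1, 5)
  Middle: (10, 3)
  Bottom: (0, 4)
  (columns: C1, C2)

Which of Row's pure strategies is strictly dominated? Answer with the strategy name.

Top gives a strictly higher payoff than Bottom against every column: 1 > 0, 5 > 4.
So Bottom is strictly dominated and Row never plays it.

Bottom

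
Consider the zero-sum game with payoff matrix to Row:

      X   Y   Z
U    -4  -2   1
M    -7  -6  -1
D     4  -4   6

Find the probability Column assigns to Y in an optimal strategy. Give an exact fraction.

4/5

Row minima: U → -4, M → -7, D → -4; maximin = -4.
Column maxima: X → 4, Y → -2, Z → 6; minimax = -2.
-4 ≠ -2, so there is no saddle point; optimal play is mixed.
M is strictly dominated by U, so Row never plays it.
Z is strictly dominated by X (it gives Row strictly more in every row), so Column never plays it.
On the remaining 2×2 (U, D vs X, Y):
Let Row play U with probability p. Expected payoff against X: (-4)p + 4(1−p) = −8p + 4; against Y: (-2)p + (-4)(1−p) = 2p − 4.
Setting these equal: −8p + 4 = 2p − 4 ⇒ −10p = -8 ⇒ p = 4/5, and the value is (-8)·(4/5) + 4 = -12/5.
For Column: with q = P(X), equating U's and D's payoffs gives −2q − 2 = 8q − 4 ⇒ q = 1/5.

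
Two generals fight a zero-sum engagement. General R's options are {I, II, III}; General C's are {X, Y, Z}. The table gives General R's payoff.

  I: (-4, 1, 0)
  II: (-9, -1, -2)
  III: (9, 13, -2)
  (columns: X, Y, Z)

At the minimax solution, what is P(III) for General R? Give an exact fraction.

Row minima: I → -4, II → -9, III → -2; maximin = -2.
Column maxima: X → 9, Y → 13, Z → 0; minimax = 0.
-2 ≠ 0, so there is no saddle point; optimal play is mixed.
II is strictly dominated by I, so General R never plays it.
Y is strictly dominated by X (it gives General R strictly more in every row), so General C never plays it.
On the remaining 2×2 (I, III vs X, Z):
Let General R play I with probability p. Expected payoff against X: (-4)p + 9(1−p) = −13p + 9; against Z: 0p + (-2)(1−p) = 2p − 2.
Setting these equal: −13p + 9 = 2p − 2 ⇒ −15p = -11 ⇒ p = 11/15, and the value is (-13)·(11/15) + 9 = -8/15.
For General C: with q = P(X), equating I's and III's payoffs gives −4q = 11q − 2 ⇒ q = 2/15.

4/15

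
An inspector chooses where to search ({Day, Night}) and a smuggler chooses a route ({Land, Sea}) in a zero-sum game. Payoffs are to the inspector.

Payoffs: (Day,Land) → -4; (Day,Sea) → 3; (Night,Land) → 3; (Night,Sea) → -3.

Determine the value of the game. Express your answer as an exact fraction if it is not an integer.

Row minima: Day → -4, Night → -3; maximin = -3.
Column maxima: Land → 3, Sea → 3; minimax = 3.
-3 ≠ 3, so there is no saddle point; optimal play is mixed.
Let the inspector play Day with probability p. Expected payoff against Land: (-4)p + 3(1−p) = −7p + 3; against Sea: 3p + (-3)(1−p) = 6p − 3.
Setting these equal: −7p + 3 = 6p − 3 ⇒ −13p = -6 ⇒ p = 6/13, and the value is (-7)·(6/13) + 3 = -3/13.
For the smuggler: with q = P(Land), equating Day's and Night's payoffs gives −7q + 3 = 6q − 3 ⇒ q = 6/13.

-3/13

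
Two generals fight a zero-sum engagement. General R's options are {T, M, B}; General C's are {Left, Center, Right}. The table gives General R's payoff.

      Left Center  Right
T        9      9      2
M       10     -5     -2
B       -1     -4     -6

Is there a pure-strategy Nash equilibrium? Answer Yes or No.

Yes

Row minima: T → 2, M → -5, B → -6; maximin = 2.
Column maxima: Left → 10, Center → 9, Right → 2; minimax = 2.
maximin = minimax = 2, so a saddle point exists.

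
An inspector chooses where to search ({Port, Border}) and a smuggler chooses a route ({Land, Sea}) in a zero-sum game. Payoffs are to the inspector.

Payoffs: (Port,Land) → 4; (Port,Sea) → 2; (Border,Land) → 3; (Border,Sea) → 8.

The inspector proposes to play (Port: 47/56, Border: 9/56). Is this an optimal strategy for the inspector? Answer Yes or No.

No

Against Land this mix gives (47/56)·4 + (9/56)·3 = 215/56.
Against Sea this mix gives (47/56)·2 + (9/56)·8 = 83/28.
The smuggler will play Sea, holding the inspector to 83/28. Shifting weight toward the row that does better against Sea would raise this floor (the equalizing mix achieves 26/7 against both Sea and Land), so the proposed strategy is not optimal.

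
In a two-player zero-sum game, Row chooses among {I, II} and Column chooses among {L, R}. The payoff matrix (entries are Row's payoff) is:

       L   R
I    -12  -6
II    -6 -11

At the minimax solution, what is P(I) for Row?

Row minima: I → -12, II → -11; maximin = -11.
Column maxima: L → -6, R → -6; minimax = -6.
-11 ≠ -6, so there is no saddle point; optimal play is mixed.
Let Row play I with probability p. Expected payoff against L: (-12)p + (-6)(1−p) = −6p − 6; against R: (-6)p + (-11)(1−p) = 5p − 11.
Setting these equal: −6p − 6 = 5p − 11 ⇒ −11p = -5 ⇒ p = 5/11, and the value is (-6)·(5/11) − 6 = -96/11.
For Column: with q = P(L), equating I's and II's payoffs gives −6q − 6 = 5q − 11 ⇒ q = 5/11.

5/11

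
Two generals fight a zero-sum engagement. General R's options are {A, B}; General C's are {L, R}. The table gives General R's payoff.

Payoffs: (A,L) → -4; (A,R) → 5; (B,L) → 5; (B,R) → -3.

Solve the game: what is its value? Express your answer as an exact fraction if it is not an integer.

13/17

Row minima: A → -4, B → -3; maximin = -3.
Column maxima: L → 5, R → 5; minimax = 5.
-3 ≠ 5, so there is no saddle point; optimal play is mixed.
Let General R play A with probability p. Expected payoff against L: (-4)p + 5(1−p) = −9p + 5; against R: 5p + (-3)(1−p) = 8p − 3.
Setting these equal: −9p + 5 = 8p − 3 ⇒ −17p = -8 ⇒ p = 8/17, and the value is (-9)·(8/17) + 5 = 13/17.
For General C: with q = P(L), equating A's and B's payoffs gives −9q + 5 = 8q − 3 ⇒ q = 8/17.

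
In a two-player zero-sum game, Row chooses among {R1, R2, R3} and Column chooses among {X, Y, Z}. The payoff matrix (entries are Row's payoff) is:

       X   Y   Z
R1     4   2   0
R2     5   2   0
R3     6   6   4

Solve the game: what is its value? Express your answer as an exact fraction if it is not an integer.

4

Row minima: R1 → 0, R2 → 0, R3 → 4; maximin = 4.
Column maxima: X → 6, Y → 6, Z → 4; minimax = 4.
Since maximin = minimax = 4, there is a saddle point and the value is 4.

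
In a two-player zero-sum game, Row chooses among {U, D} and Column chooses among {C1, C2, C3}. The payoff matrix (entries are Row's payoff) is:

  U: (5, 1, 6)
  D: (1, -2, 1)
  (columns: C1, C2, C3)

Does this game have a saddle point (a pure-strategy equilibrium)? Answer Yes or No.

Row minima: U → 1, D → -2; maximin = 1.
Column maxima: C1 → 5, C2 → 1, C3 → 6; minimax = 1.
maximin = minimax = 1, so a saddle point exists.

Yes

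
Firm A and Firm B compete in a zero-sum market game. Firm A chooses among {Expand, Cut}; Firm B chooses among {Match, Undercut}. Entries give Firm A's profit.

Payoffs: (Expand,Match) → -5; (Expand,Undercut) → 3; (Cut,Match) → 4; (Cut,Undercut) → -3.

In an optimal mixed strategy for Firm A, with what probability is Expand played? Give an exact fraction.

7/15

Row minima: Expand → -5, Cut → -3; maximin = -3.
Column maxima: Match → 4, Undercut → 3; minimax = 3.
-3 ≠ 3, so there is no saddle point; optimal play is mixed.
Let Firm A play Expand with probability p. Expected payoff against Match: (-5)p + 4(1−p) = −9p + 4; against Undercut: 3p + (-3)(1−p) = 6p − 3.
Setting these equal: −9p + 4 = 6p − 3 ⇒ −15p = -7 ⇒ p = 7/15, and the value is (-9)·(7/15) + 4 = -1/5.
For Firm B: with q = P(Match), equating Expand's and Cut's payoffs gives −8q + 3 = 7q − 3 ⇒ q = 2/5.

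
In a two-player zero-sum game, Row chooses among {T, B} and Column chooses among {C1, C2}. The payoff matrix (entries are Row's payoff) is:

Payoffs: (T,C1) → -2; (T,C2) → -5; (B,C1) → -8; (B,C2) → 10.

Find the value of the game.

Row minima: T → -5, B → -8; maximin = -5.
Column maxima: C1 → -2, C2 → 10; minimax = -2.
-5 ≠ -2, so there is no saddle point; optimal play is mixed.
Let Row play T with probability p. Expected payoff against C1: (-2)p + (-8)(1−p) = 6p − 8; against C2: (-5)p + 10(1−p) = −15p + 10.
Setting these equal: 6p − 8 = −15p + 10 ⇒ 21p = 18 ⇒ p = 6/7, and the value is (6)·(6/7) − 8 = -20/7.
For Column: with q = P(C1), equating T's and B's payoffs gives 3q − 5 = −18q + 10 ⇒ q = 5/7.

-20/7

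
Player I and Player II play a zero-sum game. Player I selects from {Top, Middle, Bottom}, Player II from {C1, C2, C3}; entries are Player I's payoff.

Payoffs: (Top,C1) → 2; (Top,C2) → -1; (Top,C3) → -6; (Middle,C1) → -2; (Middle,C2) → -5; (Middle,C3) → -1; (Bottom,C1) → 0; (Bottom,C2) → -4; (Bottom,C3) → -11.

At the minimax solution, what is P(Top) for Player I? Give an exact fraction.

Row minima: Top → -6, Middle → -5, Bottom → -11; maximin = -5.
Column maxima: C1 → 2, C2 → -1, C3 → -1; minimax = -1.
-5 ≠ -1, so there is no saddle point; optimal play is mixed.
Bottom is strictly dominated by Top, so Player I never plays it.
C1 is strictly dominated by C2 (it gives Player I strictly more in every row), so Player II never plays it.
On the remaining 2×2 (Top, Middle vs C2, C3):
Let Player I play Top with probability p. Expected payoff against C2: (-1)p + (-5)(1−p) = 4p − 5; against C3: (-6)p + (-1)(1−p) = −5p − 1.
Setting these equal: 4p − 5 = −5p − 1 ⇒ 9p = 4 ⇒ p = 4/9, and the value is (4)·(4/9) − 5 = -29/9.
For Player II: with q = P(C2), equating Top's and Middle's payoffs gives 5q − 6 = −4q − 1 ⇒ q = 5/9.

4/9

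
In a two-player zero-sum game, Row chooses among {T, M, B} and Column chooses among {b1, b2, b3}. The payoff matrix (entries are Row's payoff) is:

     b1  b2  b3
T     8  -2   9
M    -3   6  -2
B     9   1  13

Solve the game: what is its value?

57/17

Row minima: T → -2, M → -3, B → 1; maximin = 1.
Column maxima: b1 → 9, b2 → 6, b3 → 13; minimax = 6.
1 ≠ 6, so there is no saddle point; optimal play is mixed.
T is strictly dominated by B, so Row never plays it.
b3 is strictly dominated by b1 (it gives Row strictly more in every row), so Column never plays it.
On the remaining 2×2 (M, B vs b1, b2):
Let Row play M with probability p. Expected payoff against b1: (-3)p + 9(1−p) = −12p + 9; against b2: 6p + 1(1−p) = 5p + 1.
Setting these equal: −12p + 9 = 5p + 1 ⇒ −17p = -8 ⇒ p = 8/17, and the value is (-12)·(8/17) + 9 = 57/17.
For Column: with q = P(b1), equating M's and B's payoffs gives −9q + 6 = 8q + 1 ⇒ q = 5/17.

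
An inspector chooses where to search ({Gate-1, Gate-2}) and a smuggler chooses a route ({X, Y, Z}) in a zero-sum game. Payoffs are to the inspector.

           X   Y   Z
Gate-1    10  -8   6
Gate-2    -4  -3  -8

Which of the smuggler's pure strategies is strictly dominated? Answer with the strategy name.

Z holds the inspector's payoff strictly below X in every row: 6 < 10, -8 < -4.
So X is strictly dominated for the smuggler.

X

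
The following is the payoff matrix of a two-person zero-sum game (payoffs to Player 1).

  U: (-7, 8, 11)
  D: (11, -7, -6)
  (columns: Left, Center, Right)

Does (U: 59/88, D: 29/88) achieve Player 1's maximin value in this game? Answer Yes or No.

Against Left this mix gives (59/88)·(-7) + (29/88)·11 = -47/44.
Against Center this mix gives (59/88)·8 + (29/88)·(-7) = 269/88.
Against Right this mix gives (59/88)·11 + (29/88)·(-6) = 475/88.
Player 2 will play Left, holding Player 1 to -47/44. Shifting weight toward the row that does better against Left would raise this floor (the equalizing mix achieves 13/11 against both Left and Center), so the proposed strategy is not optimal.

No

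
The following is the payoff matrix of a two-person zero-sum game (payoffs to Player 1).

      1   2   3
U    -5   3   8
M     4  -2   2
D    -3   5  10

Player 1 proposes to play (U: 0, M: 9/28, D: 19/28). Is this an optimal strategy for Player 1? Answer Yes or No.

No

Against 1 this mix gives (9/28)·4 + (19/28)·(-3) = -3/4.
Against 2 this mix gives (9/28)·(-2) + (19/28)·5 = 11/4.
Against 3 this mix gives (9/28)·2 + (19/28)·10 = 52/7.
Player 2 will play 1, holding Player 1 to -3/4. Shifting weight toward the row that does better against 1 would raise this floor (the equalizing mix achieves 1 against both 1 and 2), so the proposed strategy is not optimal.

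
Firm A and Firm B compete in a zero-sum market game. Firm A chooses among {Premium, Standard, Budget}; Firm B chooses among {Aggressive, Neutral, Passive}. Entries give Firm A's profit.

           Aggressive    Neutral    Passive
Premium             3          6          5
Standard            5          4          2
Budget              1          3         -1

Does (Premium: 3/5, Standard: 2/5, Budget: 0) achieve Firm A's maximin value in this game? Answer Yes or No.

Against Aggressive this mix gives (3/5)·3 + (2/5)·5 = 19/5.
Against Neutral this mix gives (3/5)·6 + (2/5)·4 = 26/5.
Against Passive this mix gives (3/5)·5 + (2/5)·2 = 19/5.
All of Firm B's active replies (Aggressive, Passive) yield 19/5, and no column does worse for Firm A. The mix makes Firm B indifferent and guarantees 19/5, so it is optimal.

Yes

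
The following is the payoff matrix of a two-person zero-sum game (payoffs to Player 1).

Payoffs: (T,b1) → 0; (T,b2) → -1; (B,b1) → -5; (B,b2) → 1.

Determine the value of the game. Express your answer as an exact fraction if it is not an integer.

-5/7

Row minima: T → -1, B → -5; maximin = -1.
Column maxima: b1 → 0, b2 → 1; minimax = 0.
-1 ≠ 0, so there is no saddle point; optimal play is mixed.
Let Player 1 play T with probability p. Expected payoff against b1: 0p + (-5)(1−p) = 5p − 5; against b2: (-1)p + 1(1−p) = −2p + 1.
Setting these equal: 5p − 5 = −2p + 1 ⇒ 7p = 6 ⇒ p = 6/7, and the value is (5)·(6/7) − 5 = -5/7.
For Player 2: with q = P(b1), equating T's and B's payoffs gives q − 1 = −6q + 1 ⇒ q = 2/7.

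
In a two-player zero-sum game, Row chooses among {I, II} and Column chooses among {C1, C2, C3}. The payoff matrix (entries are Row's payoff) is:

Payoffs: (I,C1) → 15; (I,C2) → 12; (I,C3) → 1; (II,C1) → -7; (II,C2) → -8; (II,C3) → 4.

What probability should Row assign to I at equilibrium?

Row minima: I → 1, II → -8; maximin = 1.
Column maxima: C1 → 15, C2 → 12, C3 → 4; minimax = 4.
1 ≠ 4, so there is no saddle point; optimal play is mixed.
C1 is strictly dominated by C2 (it gives Row strictly more in every row), so Column never plays it.
On the remaining 2×2 (I, II vs C2, C3):
Let Row play I with probability p. Expected payoff against C2: 12p + (-8)(1−p) = 20p − 8; against C3: 1p + 4(1−p) = −3p + 4.
Setting these equal: 20p − 8 = −3p + 4 ⇒ 23p = 12 ⇒ p = 12/23, and the value is (20)·(12/23) − 8 = 56/23.
For Column: with q = P(C2), equating I's and II's payoffs gives 11q + 1 = −12q + 4 ⇒ q = 3/23.

12/23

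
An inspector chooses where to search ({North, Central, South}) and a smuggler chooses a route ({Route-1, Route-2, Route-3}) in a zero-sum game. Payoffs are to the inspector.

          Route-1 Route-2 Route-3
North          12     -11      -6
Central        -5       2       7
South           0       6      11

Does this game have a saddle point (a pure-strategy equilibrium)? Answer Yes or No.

Row minima: North → -11, Central → -5, South → 0; maximin = 0.
Column maxima: Route-1 → 12, Route-2 → 6, Route-3 → 11; minimax = 6.
0 ≠ 6, so no pure-strategy equilibrium exists.

No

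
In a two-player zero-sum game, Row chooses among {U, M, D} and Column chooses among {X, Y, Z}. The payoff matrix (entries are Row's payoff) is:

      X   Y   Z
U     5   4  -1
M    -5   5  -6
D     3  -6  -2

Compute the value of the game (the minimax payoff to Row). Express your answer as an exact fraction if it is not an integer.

Row minima: U → -1, M → -6, D → -6; maximin = -1.
Column maxima: X → 5, Y → 5, Z → -1; minimax = -1.
Since maximin = minimax = -1, there is a saddle point and the value is -1.

-1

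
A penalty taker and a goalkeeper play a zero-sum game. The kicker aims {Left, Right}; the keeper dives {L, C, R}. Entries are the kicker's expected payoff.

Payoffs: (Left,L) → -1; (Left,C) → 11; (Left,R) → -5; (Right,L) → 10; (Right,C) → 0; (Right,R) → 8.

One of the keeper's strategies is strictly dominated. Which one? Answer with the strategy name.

L

R holds the kicker's payoff strictly below L in every row: -5 < -1, 8 < 10.
So L is strictly dominated for the keeper.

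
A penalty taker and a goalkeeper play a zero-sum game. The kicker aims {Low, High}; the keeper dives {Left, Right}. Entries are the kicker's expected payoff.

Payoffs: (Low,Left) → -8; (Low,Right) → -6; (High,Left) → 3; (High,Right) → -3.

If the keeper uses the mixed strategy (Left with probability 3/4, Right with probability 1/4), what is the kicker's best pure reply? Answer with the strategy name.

High

Expected payoff of Low: (3/4)·(-8) + (1/4)·(-6) = -15/2.
Expected payoff of High: (3/4)·3 + (1/4)·(-3) = 3/2.
The largest is 3/2, so the kicker's best response is High.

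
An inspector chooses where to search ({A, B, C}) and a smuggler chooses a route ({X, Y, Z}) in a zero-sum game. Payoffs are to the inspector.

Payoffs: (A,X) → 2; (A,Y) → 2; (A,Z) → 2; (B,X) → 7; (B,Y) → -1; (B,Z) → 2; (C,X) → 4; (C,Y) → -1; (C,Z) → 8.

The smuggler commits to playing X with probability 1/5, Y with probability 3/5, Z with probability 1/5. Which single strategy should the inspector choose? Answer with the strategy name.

A

Expected payoff of A: (1/5)·2 + (3/5)·2 + (1/5)·2 = 2.
Expected payoff of B: (1/5)·7 + (3/5)·(-1) + (1/5)·2 = 6/5.
Expected payoff of C: (1/5)·4 + (3/5)·(-1) + (1/5)·8 = 9/5.
The largest is 2, so the inspector's best response is A.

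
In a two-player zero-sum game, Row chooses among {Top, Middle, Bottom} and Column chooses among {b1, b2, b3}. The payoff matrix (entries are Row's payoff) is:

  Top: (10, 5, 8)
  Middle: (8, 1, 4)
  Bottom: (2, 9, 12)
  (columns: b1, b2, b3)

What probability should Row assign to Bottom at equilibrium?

Row minima: Top → 5, Middle → 1, Bottom → 2; maximin = 5.
Column maxima: b1 → 10, b2 → 9, b3 → 12; minimax = 9.
5 ≠ 9, so there is no saddle point; optimal play is mixed.
Middle is strictly dominated by Top, so Row never plays it.
b3 is strictly dominated by b2 (it gives Row strictly more in every row), so Column never plays it.
On the remaining 2×2 (Top, Bottom vs b1, b2):
Let Row play Top with probability p. Expected payoff against b1: 10p + 2(1−p) = 8p + 2; against b2: 5p + 9(1−p) = −4p + 9.
Setting these equal: 8p + 2 = −4p + 9 ⇒ 12p = 7 ⇒ p = 7/12, and the value is (8)·(7/12) + 2 = 20/3.
For Column: with q = P(b1), equating Top's and Bottom's payoffs gives 5q + 5 = −7q + 9 ⇒ q = 1/3.

5/12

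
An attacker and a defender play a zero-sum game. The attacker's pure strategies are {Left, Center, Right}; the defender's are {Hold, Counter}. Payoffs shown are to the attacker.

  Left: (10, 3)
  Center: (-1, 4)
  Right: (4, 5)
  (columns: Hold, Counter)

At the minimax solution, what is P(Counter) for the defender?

3/4

Row minima: Left → 3, Center → -1, Right → 4; maximin = 4.
Column maxima: Hold → 10, Counter → 5; minimax = 5.
4 ≠ 5, so there is no saddle point; optimal play is mixed.
Center is strictly dominated by Right, so the attacker never plays it.
On the remaining 2×2 (Left, Right vs Hold, Counter):
Let the attacker play Left with probability p. Expected payoff against Hold: 10p + 4(1−p) = 6p + 4; against Counter: 3p + 5(1−p) = −2p + 5.
Setting these equal: 6p + 4 = −2p + 5 ⇒ 8p = 1 ⇒ p = 1/8, and the value is (6)·(1/8) + 4 = 19/4.
For the defender: with q = P(Hold), equating Left's and Right's payoffs gives 7q + 3 = −q + 5 ⇒ q = 1/4.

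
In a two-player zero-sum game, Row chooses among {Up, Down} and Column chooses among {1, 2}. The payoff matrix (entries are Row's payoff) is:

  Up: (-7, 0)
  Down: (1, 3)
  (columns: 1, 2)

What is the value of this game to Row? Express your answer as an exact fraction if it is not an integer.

Row minima: Up → -7, Down → 1; maximin = 1.
Column maxima: 1 → 1, 2 → 3; minimax = 1.
Since maximin = minimax = 1, there is a saddle point and the value is 1.

1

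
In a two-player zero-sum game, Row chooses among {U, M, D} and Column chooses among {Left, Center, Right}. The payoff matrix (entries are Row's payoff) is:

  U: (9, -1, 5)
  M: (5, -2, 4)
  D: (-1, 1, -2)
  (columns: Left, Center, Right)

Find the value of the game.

1/3

Row minima: U → -1, M → -2, D → -2; maximin = -1.
Column maxima: Left → 9, Center → 1, Right → 5; minimax = 1.
-1 ≠ 1, so there is no saddle point; optimal play is mixed.
M is strictly dominated by U, so Row never plays it.
Left is strictly dominated by Right (it gives Row strictly more in every row), so Column never plays it.
On the remaining 2×2 (U, D vs Center, Right):
Let Row play U with probability p. Expected payoff against Center: (-1)p + 1(1−p) = −2p + 1; against Right: 5p + (-2)(1−p) = 7p − 2.
Setting these equal: −2p + 1 = 7p − 2 ⇒ −9p = -3 ⇒ p = 1/3, and the value is (-2)·(1/3) + 1 = 1/3.
For Column: with q = P(Center), equating U's and D's payoffs gives −6q + 5 = 3q − 2 ⇒ q = 7/9.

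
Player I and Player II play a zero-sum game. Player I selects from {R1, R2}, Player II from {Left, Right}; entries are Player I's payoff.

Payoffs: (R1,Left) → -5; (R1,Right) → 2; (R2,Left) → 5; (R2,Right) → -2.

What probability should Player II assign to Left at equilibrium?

Row minima: R1 → -5, R2 → -2; maximin = -2.
Column maxima: Left → 5, Right → 2; minimax = 2.
-2 ≠ 2, so there is no saddle point; optimal play is mixed.
Let Player I play R1 with probability p. Expected payoff against Left: (-5)p + 5(1−p) = −10p + 5; against Right: 2p + (-2)(1−p) = 4p − 2.
Setting these equal: −10p + 5 = 4p − 2 ⇒ −14p = -7 ⇒ p = 1/2, and the value is (-10)·(1/2) + 5 = 0.
For Player II: with q = P(Left), equating R1's and R2's payoffs gives −7q + 2 = 7q − 2 ⇒ q = 2/7.

2/7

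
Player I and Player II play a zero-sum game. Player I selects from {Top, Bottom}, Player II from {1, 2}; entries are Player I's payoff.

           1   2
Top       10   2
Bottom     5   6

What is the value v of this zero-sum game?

Row minima: Top → 2, Bottom → 5; maximin = 5.
Column maxima: 1 → 10, 2 → 6; minimax = 6.
5 ≠ 6, so there is no saddle point; optimal play is mixed.
Let Player I play Top with probability p. Expected payoff against 1: 10p + 5(1−p) = 5p + 5; against 2: 2p + 6(1−p) = −4p + 6.
Setting these equal: 5p + 5 = −4p + 6 ⇒ 9p = 1 ⇒ p = 1/9, and the value is (5)·(1/9) + 5 = 50/9.
For Player II: with q = P(1), equating Top's and Bottom's payoffs gives 8q + 2 = −q + 6 ⇒ q = 4/9.

50/9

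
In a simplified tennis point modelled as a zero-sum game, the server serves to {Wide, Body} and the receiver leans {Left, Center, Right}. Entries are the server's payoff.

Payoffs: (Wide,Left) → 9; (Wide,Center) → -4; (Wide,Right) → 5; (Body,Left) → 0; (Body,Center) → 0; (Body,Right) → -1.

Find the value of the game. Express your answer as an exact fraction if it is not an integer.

Row minima: Wide → -4, Body → -1; maximin = -1.
Column maxima: Left → 9, Center → 0, Right → 5; minimax = 0.
-1 ≠ 0, so there is no saddle point; optimal play is mixed.
Left is strictly dominated by Right (it gives the server strictly more in every row), so the receiver never plays it.
On the remaining 2×2 (Wide, Body vs Center, Right):
Let the server play Wide with probability p. Expected payoff against Center: (-4)p + 0(1−p) = −4p; against Right: 5p + (-1)(1−p) = 6p − 1.
Setting these equal: −4p = 6p − 1 ⇒ −10p = -1 ⇒ p = 1/10, and the value is (-4)·(1/10) = -2/5.
For the receiver: with q = P(Center), equating Wide's and Body's payoffs gives −9q + 5 = q − 1 ⇒ q = 3/5.

-2/5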